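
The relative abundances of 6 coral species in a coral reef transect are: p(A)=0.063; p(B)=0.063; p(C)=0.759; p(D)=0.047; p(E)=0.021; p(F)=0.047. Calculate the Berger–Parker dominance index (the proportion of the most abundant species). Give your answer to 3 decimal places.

0.759

The largest proportion is 0.759, i.e. d = 0.759 to 3 decimal places.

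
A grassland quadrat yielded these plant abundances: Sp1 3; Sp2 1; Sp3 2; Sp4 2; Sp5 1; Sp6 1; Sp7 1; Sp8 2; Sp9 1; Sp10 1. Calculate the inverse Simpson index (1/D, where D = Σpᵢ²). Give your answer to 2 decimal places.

8.33

Total N = 3+1+2+2+1+1+1+2+1+1 = 15, so the proportions are 0.2, 0.066667, 0.133333, 0.133333, 0.066667, 0.066667, 0.066667, 0.133333, 0.066667, 0.066667 (working shown to 6 dp, full precision carried).
D = 0.2² + 0.066667² + 0.133333² + 0.133333² + 0.066667² + 0.066667² + 0.066667² + 0.133333² + 0.066667² + 0.066667² = 0.040000 + 0.004444 + 0.017778 + 0.017778 + 0.004444 + 0.004444 + 0.004444 + 0.017778 + 0.004444 + 0.004444 = 0.120000.
So 1/D = 8.3333, i.e. 8.33 to 2 decimal places.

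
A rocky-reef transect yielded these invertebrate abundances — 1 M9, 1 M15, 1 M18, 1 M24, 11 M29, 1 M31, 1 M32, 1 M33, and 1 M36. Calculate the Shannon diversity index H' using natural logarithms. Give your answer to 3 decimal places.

Total N = 1+1+1+1+11+1+1+1+1 = 19, so the proportions are 0.05263, 0.05263, 0.05263, 0.05263, 0.57895, 0.05263, 0.05263, 0.05263, 0.05263 (working shown to 5 dp, full precision carried).
Each pᵢ ln pᵢ term: 0.05263×(-2.94444)=-0.15497, 0.05263×(-2.94444)=-0.15497, 0.05263×(-2.94444)=-0.15497, 0.05263×(-2.94444)=-0.15497, 0.57895×(-0.54654)=-0.31642, 0.05263×(-2.94444)=-0.15497, 0.05263×(-2.94444)=-0.15497, 0.05263×(-2.94444)=-0.15497, 0.05263×(-2.94444)=-0.15497.
Sum = -1.55618, so H' = 1.556.

1.556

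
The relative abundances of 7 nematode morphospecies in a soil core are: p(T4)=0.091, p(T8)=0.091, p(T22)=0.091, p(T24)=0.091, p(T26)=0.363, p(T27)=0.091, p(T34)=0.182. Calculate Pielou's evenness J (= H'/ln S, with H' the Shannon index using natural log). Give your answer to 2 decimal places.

H' = −Σ pᵢ ln pᵢ = −((-0.2181) + (-0.2181) + (-0.2181) + (-0.2181) + (-0.3678) + (-0.2181) + (-0.3101)) = 1.7685 (working shown to 4 dp, full precision carried).
With S = 7 species, ln S = 1.9459, so J = 1.7685/1.9459 = 0.9088, i.e. 0.91 to 2 decimal places.

0.91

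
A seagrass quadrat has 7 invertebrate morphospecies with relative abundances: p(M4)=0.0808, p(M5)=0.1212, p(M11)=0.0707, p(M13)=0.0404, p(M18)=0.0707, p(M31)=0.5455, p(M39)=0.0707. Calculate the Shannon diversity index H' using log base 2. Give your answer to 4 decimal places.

Each pᵢ log₂ pᵢ term (working shown to 6 dp, full precision carried): 0.0808×(-3.629501)=-0.293264, 0.1212×(-3.044538)=-0.368998, 0.0707×(-3.822146)=-0.270226, 0.0404×(-4.629501)=-0.187032, 0.0707×(-3.822146)=-0.270226, 0.5455×(-0.874349)=-0.476957, 0.0707×(-3.822146)=-0.270226.
Sum = -2.136928, so H' = 2.1369.

2.1369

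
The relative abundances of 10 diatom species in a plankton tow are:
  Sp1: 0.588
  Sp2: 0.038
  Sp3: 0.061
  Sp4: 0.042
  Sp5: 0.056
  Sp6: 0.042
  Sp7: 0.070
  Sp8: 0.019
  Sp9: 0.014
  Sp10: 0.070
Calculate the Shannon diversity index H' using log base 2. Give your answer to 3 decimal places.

2.225

Each pᵢ log₂ pᵢ term (working shown to 5 dp, full precision carried): 0.588×(-0.76611)=-0.45047, 0.038×(-4.71786)=-0.17928, 0.061×(-4.03505)=-0.24614, 0.042×(-4.57347)=-0.19209, 0.056×(-4.15843)=-0.23287, 0.042×(-4.57347)=-0.19209, 0.07×(-3.83650)=-0.26856, 0.019×(-5.71786)=-0.10864, 0.014×(-6.15843)=-0.08622, 0.07×(-3.83650)=-0.26856.
Sum = -2.22490, so H' = 2.225.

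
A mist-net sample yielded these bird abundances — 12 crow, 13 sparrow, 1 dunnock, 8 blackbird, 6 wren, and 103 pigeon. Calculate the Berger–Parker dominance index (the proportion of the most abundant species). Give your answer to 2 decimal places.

0.72

Total N = 12+13+1+8+6+103 = 143, so the proportions are 0.0839, 0.0909, 0.007, 0.0559, 0.042, 0.7203 (working shown to 4 dp, full precision carried).
The largest proportion is 0.7203, i.e. d = 0.72 to 2 decimal places.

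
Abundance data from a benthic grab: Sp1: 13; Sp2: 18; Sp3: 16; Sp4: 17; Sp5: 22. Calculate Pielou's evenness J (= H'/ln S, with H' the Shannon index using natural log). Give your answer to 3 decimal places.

Total N = 13+18+16+17+22 = 86, so the proportions are 0.15116, 0.2093, 0.18605, 0.19767, 0.25581 (working shown to 5 dp, full precision carried).
H' = −Σ pᵢ ln pᵢ = −((-0.28561) + (-0.32734) + (-0.31289) + (-0.32046) + (-0.34875)) = 1.59504.
With S = 5 species, ln S = 1.60944, so J = 1.59504/1.60944 = 0.99106, i.e. 0.991 to 3 decimal places.

0.991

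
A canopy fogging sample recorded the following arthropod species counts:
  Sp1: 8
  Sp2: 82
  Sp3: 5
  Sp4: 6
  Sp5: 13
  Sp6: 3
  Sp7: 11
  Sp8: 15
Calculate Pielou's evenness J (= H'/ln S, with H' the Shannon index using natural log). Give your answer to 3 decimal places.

Total N = 8+82+5+6+13+3+11+15 = 143, so the proportions are 0.05594, 0.57343, 0.03497, 0.04196, 0.09091, 0.02098, 0.07692, 0.1049 (working shown to 5 dp, full precision carried).
H' = −Σ pᵢ ln pᵢ = −((-0.16131) + (-0.31890) + (-0.11725) + (-0.13305) + (-0.21799) + (-0.08107) + (-0.19730) + (-0.23652)) = 1.46339.
With S = 8 species, ln S = 2.07944, so J = 1.46339/2.07944 = 0.70374, i.e. 0.704 to 3 decimal places.

0.704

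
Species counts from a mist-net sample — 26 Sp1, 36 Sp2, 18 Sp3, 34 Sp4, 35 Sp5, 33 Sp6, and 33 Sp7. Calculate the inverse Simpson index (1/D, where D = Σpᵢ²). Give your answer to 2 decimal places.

6.74

Total N = 26+36+18+34+35+33+33 = 215, so the proportions are 0.12093, 0.167442, 0.083721, 0.15814, 0.162791, 0.153488, 0.153488 (working shown to 6 dp, full precision carried).
D = 0.12093² + 0.167442² + 0.083721² + 0.15814² + 0.162791² + 0.153488² + 0.153488² = 0.014624 + 0.028037 + 0.007009 + 0.025008 + 0.026501 + 0.023559 + 0.023559 = 0.148296.
So 1/D = 6.7433, i.e. 6.74 to 2 decimal places.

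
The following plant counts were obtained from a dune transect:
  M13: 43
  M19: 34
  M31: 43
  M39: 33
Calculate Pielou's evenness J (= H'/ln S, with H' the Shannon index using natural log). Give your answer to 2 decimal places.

0.99

Total N = 43+34+43+33 = 153, so the proportions are 0.281, 0.2222, 0.281, 0.2157 (working shown to 4 dp, full precision carried).
H' = −Σ pᵢ ln pᵢ = −((-0.3567) + (-0.3342) + (-0.3567) + (-0.3308)) = 1.3785.
With S = 4 species, ln S = 1.3863, so J = 1.3785/1.3863 = 0.9944, i.e. 0.99 to 2 decimal places.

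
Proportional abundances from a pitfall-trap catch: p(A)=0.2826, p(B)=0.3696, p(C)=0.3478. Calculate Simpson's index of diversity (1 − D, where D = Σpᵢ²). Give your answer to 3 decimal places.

0.663

D = 0.2826² + 0.3696² + 0.3478² = 0.07986 + 0.13660 + 0.12096 = 0.33743 (working shown to 5 dp, full precision carried).
So 1 − D = 0.66257, i.e. 0.663 to 3 decimal places.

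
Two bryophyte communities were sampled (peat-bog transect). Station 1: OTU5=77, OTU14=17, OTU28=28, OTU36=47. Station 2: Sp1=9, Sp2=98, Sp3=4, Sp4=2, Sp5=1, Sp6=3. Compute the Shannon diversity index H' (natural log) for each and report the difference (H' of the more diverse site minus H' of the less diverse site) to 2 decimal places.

0.58

Station 1: N=169, proportions 0.4556, 0.1006, 0.1657, 0.2781, giving H' = 1.2429 (working shown to 4 dp, full precision carried).
Station 2: N=117, proportions 0.0769, 0.8376, 0.0342, 0.0171, 0.0085, 0.0256, giving H' = 0.6653.
Difference = |1.2429 − 0.6653| = 0.5776, i.e. 0.58 to 2 decimal places.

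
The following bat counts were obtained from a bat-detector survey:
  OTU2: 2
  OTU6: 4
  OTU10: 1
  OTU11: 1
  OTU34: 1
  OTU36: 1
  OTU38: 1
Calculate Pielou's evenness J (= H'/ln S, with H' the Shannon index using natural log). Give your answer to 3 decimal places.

Total N = 2+4+1+1+1+1+1 = 11, so the proportions are 0.18182, 0.36364, 0.09091, 0.09091, 0.09091, 0.09091, 0.09091 (working shown to 5 dp, full precision carried).
H' = −Σ pᵢ ln pᵢ = −((-0.30995) + (-0.36785) + (-0.21799) + (-0.21799) + (-0.21799) + (-0.21799) + (-0.21799)) = 1.76776.
With S = 7 species, ln S = 1.94591, so J = 1.76776/1.94591 = 0.90845, i.e. 0.908 to 3 decimal places.

0.908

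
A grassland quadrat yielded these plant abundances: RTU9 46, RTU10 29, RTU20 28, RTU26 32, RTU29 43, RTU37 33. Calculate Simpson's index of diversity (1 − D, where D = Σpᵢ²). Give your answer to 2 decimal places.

0.83

Total N = 46+29+28+32+43+33 = 211, so the proportions are 0.218, 0.1374, 0.1327, 0.1517, 0.2038, 0.1564 (working shown to 4 dp, full precision carried).
D = 0.218² + 0.1374² + 0.1327² + 0.1517² + 0.2038² + 0.1564² = 0.0475 + 0.0189 + 0.0176 + 0.0230 + 0.0415 + 0.0245 = 0.1730.
So 1 − D = 0.8270, i.e. 0.83 to 2 decimal places.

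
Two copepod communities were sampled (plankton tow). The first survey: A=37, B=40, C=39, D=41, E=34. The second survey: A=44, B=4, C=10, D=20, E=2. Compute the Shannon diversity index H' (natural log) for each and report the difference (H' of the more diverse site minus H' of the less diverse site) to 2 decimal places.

0.43

The first survey: N=191, proportions 0.1937, 0.2094, 0.2042, 0.2147, 0.178, giving H' = 1.6073 (working shown to 4 dp, full precision carried).
The second survey: N=80, proportions 0.55, 0.05, 0.125, 0.25, 0.025, giving H' = 1.1773.
Difference = |1.6073 − 1.1773| = 0.4300, i.e. 0.43 to 2 decimal places.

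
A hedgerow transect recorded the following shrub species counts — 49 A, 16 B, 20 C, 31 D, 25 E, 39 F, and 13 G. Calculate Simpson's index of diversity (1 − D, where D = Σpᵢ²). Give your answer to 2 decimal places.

0.83

Total N = 49+16+20+31+25+39+13 = 193, so the proportions are 0.2539, 0.0829, 0.1036, 0.1606, 0.1295, 0.2021, 0.0674 (working shown to 4 dp, full precision carried).
D = 0.2539² + 0.0829² + 0.1036² + 0.1606² + 0.1295² + 0.2021² + 0.0674² = 0.0645 + 0.0069 + 0.0107 + 0.0258 + 0.0168 + 0.0408 + 0.0045 = 0.1700.
So 1 − D = 0.8300, i.e. 0.83 to 2 decimal places.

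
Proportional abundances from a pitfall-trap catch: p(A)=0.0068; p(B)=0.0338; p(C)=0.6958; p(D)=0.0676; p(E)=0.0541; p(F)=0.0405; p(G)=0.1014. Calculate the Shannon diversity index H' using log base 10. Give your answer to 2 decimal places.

Each pᵢ log₁₀ pᵢ term (working shown to 4 dp, full precision carried): 0.0068×(-2.1675)=-0.0147, 0.0338×(-1.4711)=-0.0497, 0.6958×(-0.1575)=-0.1096, 0.0676×(-1.1701)=-0.0791, 0.0541×(-1.2668)=-0.0685, 0.0405×(-1.3925)=-0.0564, 0.1014×(-0.9940)=-0.1008.
Sum = -0.4789, so H' = 0.48.

0.48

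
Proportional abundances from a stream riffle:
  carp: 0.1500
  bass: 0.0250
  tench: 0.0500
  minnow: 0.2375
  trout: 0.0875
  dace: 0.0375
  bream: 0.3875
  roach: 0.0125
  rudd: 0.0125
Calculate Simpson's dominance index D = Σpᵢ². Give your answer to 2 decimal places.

D = 0.15² + 0.025² + 0.05² + 0.2375² + 0.0875² + 0.0375² + 0.3875² + 0.0125² + 0.0125² = 0.0225 + 0.0006 + 0.0025 + 0.0564 + 0.0077 + 0.0014 + 0.1502 + 0.0002 + 0.0002 = 0.2416 (working shown to 4 dp, full precision carried).
To 2 decimal places, D = 0.24.

0.24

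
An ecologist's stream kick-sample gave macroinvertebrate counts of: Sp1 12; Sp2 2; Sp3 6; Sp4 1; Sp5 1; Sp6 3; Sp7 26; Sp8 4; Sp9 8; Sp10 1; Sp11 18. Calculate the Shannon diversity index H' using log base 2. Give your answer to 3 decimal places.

Total N = 12+2+6+1+1+3+26+4+8+1+18 = 82, so the proportions are 0.14634, 0.02439, 0.07317, 0.0122, 0.0122, 0.03659, 0.31707, 0.04878, 0.09756, 0.0122, 0.21951 (working shown to 5 dp, full precision carried).
Each pᵢ log₂ pᵢ term: 0.14634×(-2.77259)=-0.40574, 0.02439×(-5.35755)=-0.13067, 0.07317×(-3.77259)=-0.27604, 0.0122×(-6.35755)=-0.07753, 0.0122×(-6.35755)=-0.07753, 0.03659×(-4.77259)=-0.17461, 0.31707×(-1.65711)=-0.52543, 0.04878×(-4.35755)=-0.21256, 0.09756×(-3.35755)=-0.32757, 0.0122×(-6.35755)=-0.07753, 0.21951×(-2.18763)=-0.48021.
Sum = -2.76543, so H' = 2.765.

2.765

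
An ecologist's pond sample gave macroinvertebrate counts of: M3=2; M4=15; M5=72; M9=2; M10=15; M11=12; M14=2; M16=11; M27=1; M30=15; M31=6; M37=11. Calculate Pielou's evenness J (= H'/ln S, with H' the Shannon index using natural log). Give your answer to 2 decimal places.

0.76

Total N = 2+15+72+2+15+12+2+11+1+15+6+11 = 164, so the proportions are 0.0122, 0.0915, 0.439, 0.0122, 0.0915, 0.0732, 0.0122, 0.0671, 0.0061, 0.0915, 0.0366, 0.0671 (working shown to 4 dp, full precision carried).
H' = −Σ pᵢ ln pᵢ = −((-0.0537) + (-0.2188) + (-0.3614) + (-0.0537) + (-0.2188) + (-0.1913) + (-0.0537) + (-0.1812) + (-0.0311) + (-0.2188) + (-0.1210) + (-0.1812)) = 1.8848.
With S = 12 species, ln S = 2.4849, so J = 1.8848/2.4849 = 0.7585, i.e. 0.76 to 2 decimal places.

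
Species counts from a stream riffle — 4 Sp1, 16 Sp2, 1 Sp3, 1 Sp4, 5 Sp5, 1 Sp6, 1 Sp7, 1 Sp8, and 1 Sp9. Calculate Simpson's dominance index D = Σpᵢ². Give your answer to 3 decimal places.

Total N = 4+16+1+1+5+1+1+1+1 = 31, so the proportions are 0.12903, 0.51613, 0.03226, 0.03226, 0.16129, 0.03226, 0.03226, 0.03226, 0.03226 (working shown to 5 dp, full precision carried).
D = 0.12903² + 0.51613² + 0.03226² + 0.03226² + 0.16129² + 0.03226² + 0.03226² + 0.03226² + 0.03226² = 0.01665 + 0.26639 + 0.00104 + 0.00104 + 0.02601 + 0.00104 + 0.00104 + 0.00104 + 0.00104 = 0.31530.
To 3 decimal places, D = 0.315.

0.315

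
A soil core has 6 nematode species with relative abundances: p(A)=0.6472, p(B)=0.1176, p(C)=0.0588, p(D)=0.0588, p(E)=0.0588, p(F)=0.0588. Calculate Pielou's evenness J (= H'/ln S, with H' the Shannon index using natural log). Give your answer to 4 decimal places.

0.6696

H' = −Σ pᵢ ln pᵢ = −((-0.281597) + (-0.251719) + (-0.166616) + (-0.166616) + (-0.166616) + (-0.166616)) = 1.199781 (working shown to 6 dp, full precision carried).
With S = 6 species, ln S = 1.791759, so J = 1.199781/1.791759 = 0.669611, i.e. 0.6696 to 4 decimal places.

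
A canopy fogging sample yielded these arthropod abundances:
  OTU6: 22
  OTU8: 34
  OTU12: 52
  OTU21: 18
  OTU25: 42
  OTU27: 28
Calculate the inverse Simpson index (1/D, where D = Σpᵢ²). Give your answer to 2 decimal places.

Total N = 22+34+52+18+42+28 = 196, so the proportions are 0.112245, 0.173469, 0.265306, 0.091837, 0.214286, 0.142857 (working shown to 6 dp, full precision carried).
D = 0.112245² + 0.173469² + 0.265306² + 0.091837² + 0.214286² + 0.142857² = 0.012599 + 0.030092 + 0.070387 + 0.008434 + 0.045918 + 0.020408 = 0.187838.
So 1/D = 5.3237, i.e. 5.32 to 2 decimal places.

5.32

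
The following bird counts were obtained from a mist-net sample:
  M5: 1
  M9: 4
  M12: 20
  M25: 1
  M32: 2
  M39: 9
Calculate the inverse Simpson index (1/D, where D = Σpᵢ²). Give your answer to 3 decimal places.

2.722

Total N = 1+4+20+1+2+9 = 37, so the proportions are 0.027027, 0.108108, 0.540541, 0.027027, 0.054054, 0.243243 (working shown to 6 dp, full precision carried).
D = 0.027027² + 0.108108² + 0.540541² + 0.027027² + 0.054054² + 0.243243² = 0.000730 + 0.011687 + 0.292184 + 0.000730 + 0.002922 + 0.059167 = 0.367421.
So 1/D = 2.72167, i.e. 2.722 to 3 decimal places.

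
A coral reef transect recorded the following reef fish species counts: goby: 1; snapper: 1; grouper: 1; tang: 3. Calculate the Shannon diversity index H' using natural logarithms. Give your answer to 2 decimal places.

1.24

Total N = 1+1+1+3 = 6, so the proportions are 0.1667, 0.1667, 0.1667, 0.5 (working shown to 4 dp, full precision carried).
Each pᵢ ln pᵢ term: 0.1667×(-1.7918)=-0.2986, 0.1667×(-1.7918)=-0.2986, 0.1667×(-1.7918)=-0.2986, 0.5×(-0.6931)=-0.3466.
Sum = -1.2425, so H' = 1.24.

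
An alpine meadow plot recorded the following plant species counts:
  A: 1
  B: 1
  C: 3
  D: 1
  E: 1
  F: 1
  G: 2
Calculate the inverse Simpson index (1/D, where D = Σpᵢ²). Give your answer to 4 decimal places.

Total N = 1+1+3+1+1+1+2 = 10, so the proportions are 0.1, 0.1, 0.3, 0.1, 0.1, 0.1, 0.2 (working shown to 8 dp, full precision carried).
D = 0.1² + 0.1² + 0.3² + 0.1² + 0.1² + 0.1² + 0.2² = 0.01000000 + 0.01000000 + 0.09000000 + 0.01000000 + 0.01000000 + 0.01000000 + 0.04000000 = 0.18000000.
So 1/D = 5.555556, i.e. 5.5556 to 4 decimal places.

5.5556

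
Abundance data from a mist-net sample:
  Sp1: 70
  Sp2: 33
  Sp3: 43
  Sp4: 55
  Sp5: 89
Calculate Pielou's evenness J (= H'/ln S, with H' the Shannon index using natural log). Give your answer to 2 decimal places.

Total N = 70+33+43+55+89 = 290, so the proportions are 0.2414, 0.1138, 0.1483, 0.1897, 0.3069 (working shown to 4 dp, full precision carried).
H' = −Σ pᵢ ln pᵢ = −((-0.3431) + (-0.2473) + (-0.2830) + (-0.3153) + (-0.3625)) = 1.5512.
With S = 5 species, ln S = 1.6094, so J = 1.5512/1.6094 = 0.9638, i.e. 0.96 to 2 decimal places.

0.96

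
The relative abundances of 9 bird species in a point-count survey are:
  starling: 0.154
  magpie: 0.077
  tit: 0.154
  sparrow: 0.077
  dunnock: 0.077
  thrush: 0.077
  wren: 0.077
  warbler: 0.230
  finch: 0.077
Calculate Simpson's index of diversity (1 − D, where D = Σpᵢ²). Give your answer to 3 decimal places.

D = 0.154² + 0.077² + 0.154² + 0.077² + 0.077² + 0.077² + 0.077² + 0.23² + 0.077² = 0.02372 + 0.00593 + 0.02372 + 0.00593 + 0.00593 + 0.00593 + 0.00593 + 0.05290 + 0.00593 = 0.13591 (working shown to 5 dp, full precision carried).
So 1 − D = 0.86409, i.e. 0.864 to 3 decimal places.

0.864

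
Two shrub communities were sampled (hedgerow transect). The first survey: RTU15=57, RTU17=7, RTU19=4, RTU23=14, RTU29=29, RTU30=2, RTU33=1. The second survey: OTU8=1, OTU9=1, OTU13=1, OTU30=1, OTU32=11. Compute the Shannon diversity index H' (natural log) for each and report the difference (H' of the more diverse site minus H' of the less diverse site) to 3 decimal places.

The first survey: N=114, proportions 0.5, 0.061404, 0.035088, 0.122807, 0.254386, 0.017544, 0.008772, giving H' = 1.353697 (working shown to 6 dp, full precision carried).
The second survey: N=15, proportions 0.066667, 0.066667, 0.066667, 0.066667, 0.733333, giving H' = 0.949594.
Difference = |1.353697 − 0.949594| = 0.404103, i.e. 0.404 to 3 decimal places.

0.404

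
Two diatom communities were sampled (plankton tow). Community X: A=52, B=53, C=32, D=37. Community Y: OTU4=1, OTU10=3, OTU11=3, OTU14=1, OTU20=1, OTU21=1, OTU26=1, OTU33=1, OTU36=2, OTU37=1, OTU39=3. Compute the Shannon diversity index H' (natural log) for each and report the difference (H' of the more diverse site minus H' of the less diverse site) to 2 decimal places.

Community X: N=174, proportions 0.29885, 0.3046, 0.18391, 0.21264, giving H' = 1.36367 (working shown to 5 dp, full precision carried).
Community Y: N=18, proportions 0.05556, 0.16667, 0.16667, 0.05556, 0.05556, 0.05556, 0.05556, 0.05556, 0.11111, 0.05556, 0.16667, giving H' = 2.26405.
Difference = |1.36367 − 2.26405| = 0.90038, i.e. 0.90 to 2 decimal places.

0.90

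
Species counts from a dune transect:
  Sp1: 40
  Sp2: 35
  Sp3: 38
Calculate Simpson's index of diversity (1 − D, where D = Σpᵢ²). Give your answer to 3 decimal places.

0.666

Total N = 40+35+38 = 113, so the proportions are 0.35398, 0.30973, 0.33628 (working shown to 5 dp, full precision carried).
D = 0.35398² + 0.30973² + 0.33628² = 0.12530 + 0.09594 + 0.11309 = 0.33433.
So 1 − D = 0.66567, i.e. 0.666 to 3 decimal places.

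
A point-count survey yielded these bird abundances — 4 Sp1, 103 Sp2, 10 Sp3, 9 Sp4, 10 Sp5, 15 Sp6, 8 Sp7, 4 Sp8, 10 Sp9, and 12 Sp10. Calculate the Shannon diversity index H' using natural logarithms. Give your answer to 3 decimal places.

Total N = 4+103+10+9+10+15+8+4+10+12 = 185, so the proportions are 0.02162, 0.55676, 0.05405, 0.04865, 0.05405, 0.08108, 0.04324, 0.02162, 0.05405, 0.06486 (working shown to 5 dp, full precision carried).
Each pᵢ ln pᵢ term: 0.02162×(-3.83406)=-0.08290, 0.55676×(-0.58563)=-0.32605, 0.05405×(-2.91777)=-0.15772, 0.04865×(-3.02313)=-0.14707, 0.05405×(-2.91777)=-0.15772, 0.08108×(-2.51231)=-0.20370, 0.04324×(-3.14091)=-0.13582, 0.02162×(-3.83406)=-0.08290, 0.05405×(-2.91777)=-0.15772, 0.06486×(-2.73545)=-0.17743.
Sum = -1.62903, so H' = 1.629.

1.629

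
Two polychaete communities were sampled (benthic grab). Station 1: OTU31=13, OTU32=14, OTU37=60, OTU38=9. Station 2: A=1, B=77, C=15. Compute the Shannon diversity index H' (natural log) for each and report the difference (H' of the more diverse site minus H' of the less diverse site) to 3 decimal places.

Station 1: N=96, proportions 0.13542, 0.14583, 0.625, 0.09375, giving H' = 1.06719 (working shown to 5 dp, full precision carried).
Station 2: N=93, proportions 0.01075, 0.82796, 0.16129, giving H' = 0.49933.
Difference = |1.06719 − 0.49933| = 0.56786, i.e. 0.568 to 3 decimal places.

0.568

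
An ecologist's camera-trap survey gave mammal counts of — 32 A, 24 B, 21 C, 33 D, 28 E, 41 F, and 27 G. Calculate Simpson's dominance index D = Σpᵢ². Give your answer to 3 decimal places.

Total N = 32+24+21+33+28+41+27 = 206, so the proportions are 0.15534, 0.1165, 0.10194, 0.16019, 0.13592, 0.19903, 0.13107 (working shown to 5 dp, full precision carried).
D = 0.15534² + 0.1165² + 0.10194² + 0.16019² + 0.13592² + 0.19903² + 0.13107² = 0.02413 + 0.01357 + 0.01039 + 0.02566 + 0.01847 + 0.03961 + 0.01718 = 0.14902.
To 3 decimal places, D = 0.149.

0.149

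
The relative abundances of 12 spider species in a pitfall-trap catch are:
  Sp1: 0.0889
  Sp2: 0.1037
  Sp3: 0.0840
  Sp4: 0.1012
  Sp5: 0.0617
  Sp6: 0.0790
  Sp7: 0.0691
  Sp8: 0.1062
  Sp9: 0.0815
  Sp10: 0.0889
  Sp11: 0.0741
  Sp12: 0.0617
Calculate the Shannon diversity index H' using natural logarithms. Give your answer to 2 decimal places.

Each pᵢ ln pᵢ term (working shown to 4 dp, full precision carried): 0.0889×(-2.4202)=-0.2152, 0.1037×(-2.2663)=-0.2350, 0.084×(-2.4769)=-0.2081, 0.1012×(-2.2907)=-0.2318, 0.0617×(-2.7855)=-0.1719, 0.079×(-2.5383)=-0.2005, 0.0691×(-2.6722)=-0.1846, 0.1062×(-2.2424)=-0.2381, 0.0815×(-2.5072)=-0.2043, 0.0889×(-2.4202)=-0.2152, 0.0741×(-2.6023)=-0.1928, 0.0617×(-2.7855)=-0.1719.
Sum = -2.4694, so H' = 2.47.

2.47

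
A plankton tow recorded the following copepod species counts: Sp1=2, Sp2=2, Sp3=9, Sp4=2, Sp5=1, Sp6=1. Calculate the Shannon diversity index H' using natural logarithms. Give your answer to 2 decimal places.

Total N = 2+2+9+2+1+1 = 17, so the proportions are 0.1176, 0.1176, 0.5294, 0.1176, 0.0588, 0.0588 (working shown to 4 dp, full precision carried).
Each pᵢ ln pᵢ term: 0.1176×(-2.1401)=-0.2518, 0.1176×(-2.1401)=-0.2518, 0.5294×(-0.6360)=-0.3367, 0.1176×(-2.1401)=-0.2518, 0.0588×(-2.8332)=-0.1667, 0.0588×(-2.8332)=-0.1667.
Sum = -1.4253, so H' = 1.43.

1.43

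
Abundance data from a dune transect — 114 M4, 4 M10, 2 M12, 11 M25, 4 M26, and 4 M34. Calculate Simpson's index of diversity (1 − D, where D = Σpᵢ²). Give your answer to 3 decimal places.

0.318

Total N = 114+4+2+11+4+4 = 139, so the proportions are 0.82014, 0.02878, 0.01439, 0.07914, 0.02878, 0.02878 (working shown to 5 dp, full precision carried).
D = 0.82014² + 0.02878² + 0.01439² + 0.07914² + 0.02878² + 0.02878² = 0.67264 + 0.00083 + 0.00021 + 0.00626 + 0.00083 + 0.00083 = 0.68159.
So 1 − D = 0.31841, i.e. 0.318 to 3 decimal places.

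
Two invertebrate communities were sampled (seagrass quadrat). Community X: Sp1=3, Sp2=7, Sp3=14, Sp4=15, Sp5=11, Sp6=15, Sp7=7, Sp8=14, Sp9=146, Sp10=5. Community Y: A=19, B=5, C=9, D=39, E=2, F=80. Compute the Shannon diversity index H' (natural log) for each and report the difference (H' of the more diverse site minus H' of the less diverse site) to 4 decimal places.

Community X: N=237, proportions 0.01265823, 0.02953586, 0.05907173, 0.06329114, 0.0464135, 0.06329114, 0.02953586, 0.05907173, 0.61603376, 0.02109705, giving H' = 1.46930784 (working shown to 8 dp, full precision carried).
Community Y: N=154, proportions 0.12337662, 0.03246753, 0.05844156, 0.25324675, 0.01298701, 0.51948052, giving H' = 1.27984948.
Difference = |1.46930784 − 1.27984948| = 0.18945836, i.e. 0.1895 to 4 decimal places.

0.1895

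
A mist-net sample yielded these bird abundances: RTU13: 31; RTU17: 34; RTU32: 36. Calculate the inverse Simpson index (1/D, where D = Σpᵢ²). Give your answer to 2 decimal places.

2.99

Total N = 31+34+36 = 101, so the proportions are 0.30693, 0.33663, 0.35644 (working shown to 5 dp, full precision carried).
D = 0.30693² + 0.33663² + 0.35644² = 0.09421 + 0.11332 + 0.12705 = 0.33458.
So 1/D = 2.9889, i.e. 2.99 to 2 decimal places.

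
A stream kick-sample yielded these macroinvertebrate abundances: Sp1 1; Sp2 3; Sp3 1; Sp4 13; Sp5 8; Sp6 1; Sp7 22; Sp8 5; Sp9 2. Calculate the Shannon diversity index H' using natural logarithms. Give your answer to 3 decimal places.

Total N = 1+3+1+13+8+1+22+5+2 = 56, so the proportions are 0.01786, 0.05357, 0.01786, 0.23214, 0.14286, 0.01786, 0.39286, 0.08929, 0.03571 (working shown to 5 dp, full precision carried).
Each pᵢ ln pᵢ term: 0.01786×(-4.02535)=-0.07188, 0.05357×(-2.92674)=-0.15679, 0.01786×(-4.02535)=-0.07188, 0.23214×(-1.46040)=-0.33902, 0.14286×(-1.94591)=-0.27799, 0.01786×(-4.02535)=-0.07188, 0.39286×(-0.93431)=-0.36705, 0.08929×(-2.41591)=-0.21571, 0.03571×(-3.33220)=-0.11901.
Sum = -1.69121, so H' = 1.691.

1.691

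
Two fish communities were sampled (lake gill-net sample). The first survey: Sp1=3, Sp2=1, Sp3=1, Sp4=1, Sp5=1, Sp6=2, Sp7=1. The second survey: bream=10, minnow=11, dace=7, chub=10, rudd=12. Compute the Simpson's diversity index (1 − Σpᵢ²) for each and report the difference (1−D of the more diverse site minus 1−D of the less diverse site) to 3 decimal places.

0.026

The first survey: N=10, proportions 0.3, 0.1, 0.1, 0.1, 0.1, 0.2, 0.1, giving 1−D = 0.82000 (working shown to 5 dp, full precision carried).
The second survey: N=50, proportions 0.2, 0.22, 0.14, 0.2, 0.24, giving 1−D = 0.79440.
Difference = |0.82000 − 0.79440| = 0.02560, i.e. 0.026 to 3 decimal places.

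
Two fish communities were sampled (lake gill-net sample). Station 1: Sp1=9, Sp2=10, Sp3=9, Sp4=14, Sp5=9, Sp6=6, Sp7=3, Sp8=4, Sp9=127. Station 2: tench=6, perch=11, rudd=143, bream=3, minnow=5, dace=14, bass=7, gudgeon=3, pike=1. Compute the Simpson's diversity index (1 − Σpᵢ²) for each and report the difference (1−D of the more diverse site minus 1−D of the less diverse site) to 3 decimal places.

Station 1: N=191, proportions 0.0471204, 0.052356, 0.0471204, 0.0732984, 0.0471204, 0.0314136, 0.0157068, 0.0209424, 0.6649215, giving 1−D = 0.5414325 (working shown to 7 dp, full precision carried).
Station 2: N=193, proportions 0.0310881, 0.0569948, 0.7409326, 0.015544, 0.0259067, 0.0725389, 0.0362694, 0.015544, 0.0051813, giving 1−D = 0.4390453.
Difference = |0.5414325 − 0.4390453| = 0.1023872, i.e. 0.102 to 3 decimal places.

0.102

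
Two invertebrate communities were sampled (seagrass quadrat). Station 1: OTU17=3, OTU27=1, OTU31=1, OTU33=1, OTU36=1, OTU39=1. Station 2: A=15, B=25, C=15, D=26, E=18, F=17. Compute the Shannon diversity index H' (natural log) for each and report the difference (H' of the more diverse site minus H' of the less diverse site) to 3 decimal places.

0.098

Station 1: N=8, proportions 0.375, 0.125, 0.125, 0.125, 0.125, 0.125, giving H' = 1.66746 (working shown to 5 dp, full precision carried).
Station 2: N=116, proportions 0.12931, 0.21552, 0.12931, 0.22414, 0.15517, 0.14655, giving H' = 1.76553.
Difference = |1.66746 − 1.76553| = 0.09807, i.e. 0.098 to 3 decimal places.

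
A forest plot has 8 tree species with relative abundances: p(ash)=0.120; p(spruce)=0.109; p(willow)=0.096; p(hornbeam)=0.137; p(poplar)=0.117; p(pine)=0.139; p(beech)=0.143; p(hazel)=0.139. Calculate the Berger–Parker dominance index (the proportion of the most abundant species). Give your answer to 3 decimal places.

The largest proportion is 0.143, i.e. d = 0.143 to 3 decimal places.

0.143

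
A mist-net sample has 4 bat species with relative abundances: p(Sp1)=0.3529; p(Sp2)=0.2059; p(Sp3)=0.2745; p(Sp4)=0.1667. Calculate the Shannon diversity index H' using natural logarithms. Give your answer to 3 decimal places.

Each pᵢ ln pᵢ term (working shown to 6 dp, full precision carried): 0.3529×(-1.041571)=-0.367570, 0.2059×(-1.580365)=-0.325397, 0.2745×(-1.292804)=-0.354875, 0.1667×(-1.791559)=-0.298653.
Sum = -1.346495, so H' = 1.346.

1.346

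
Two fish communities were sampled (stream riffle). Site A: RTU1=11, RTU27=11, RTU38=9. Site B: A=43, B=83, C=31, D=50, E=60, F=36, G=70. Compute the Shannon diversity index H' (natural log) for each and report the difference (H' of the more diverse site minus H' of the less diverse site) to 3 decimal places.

Site A: N=31, proportions 0.35484, 0.35484, 0.29032, giving H' = 1.09435 (working shown to 5 dp, full precision carried).
Site B: N=373, proportions 0.11528, 0.22252, 0.08311, 0.13405, 0.16086, 0.09651, 0.18767, giving H' = 1.89313.
Difference = |1.09435 − 1.89313| = 0.79878, i.e. 0.799 to 3 decimal places.

0.799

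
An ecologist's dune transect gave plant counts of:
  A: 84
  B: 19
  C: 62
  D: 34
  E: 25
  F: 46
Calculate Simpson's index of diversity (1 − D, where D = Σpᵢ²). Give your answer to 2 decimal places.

Total N = 84+19+62+34+25+46 = 270, so the proportions are 0.3111, 0.0704, 0.2296, 0.1259, 0.0926, 0.1704 (working shown to 4 dp, full precision carried).
D = 0.3111² + 0.0704² + 0.2296² + 0.1259² + 0.0926² + 0.1704² = 0.0968 + 0.0050 + 0.0527 + 0.0159 + 0.0086 + 0.0290 = 0.2079.
So 1 − D = 0.7921, i.e. 0.79 to 2 decimal places.

0.79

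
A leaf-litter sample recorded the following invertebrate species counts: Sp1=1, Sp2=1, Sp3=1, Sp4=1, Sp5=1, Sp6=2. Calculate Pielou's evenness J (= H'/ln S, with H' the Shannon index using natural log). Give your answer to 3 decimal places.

0.976

Total N = 1+1+1+1+1+2 = 7, so the proportions are 0.14286, 0.14286, 0.14286, 0.14286, 0.14286, 0.28571 (working shown to 5 dp, full precision carried).
H' = −Σ pᵢ ln pᵢ = −((-0.27799) + (-0.27799) + (-0.27799) + (-0.27799) + (-0.27799) + (-0.35793)) = 1.74787.
With S = 6 species, ln S = 1.79176, so J = 1.74787/1.79176 = 0.97550, i.e. 0.976 to 3 decimal places.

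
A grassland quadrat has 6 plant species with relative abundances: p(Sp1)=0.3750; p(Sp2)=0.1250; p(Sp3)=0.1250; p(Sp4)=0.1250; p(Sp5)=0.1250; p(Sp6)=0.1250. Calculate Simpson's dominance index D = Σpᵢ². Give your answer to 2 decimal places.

D = 0.375² + 0.125² + 0.125² + 0.125² + 0.125² + 0.125² = 0.1406 + 0.0156 + 0.0156 + 0.0156 + 0.0156 + 0.0156 = 0.2188 (working shown to 4 dp, full precision carried).
To 2 decimal places, D = 0.22.

0.22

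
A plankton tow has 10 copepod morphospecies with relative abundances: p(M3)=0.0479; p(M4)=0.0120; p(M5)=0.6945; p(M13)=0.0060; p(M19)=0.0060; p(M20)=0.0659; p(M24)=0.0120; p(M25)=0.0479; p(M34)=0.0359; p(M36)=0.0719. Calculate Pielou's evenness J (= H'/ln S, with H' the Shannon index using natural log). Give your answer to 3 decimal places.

0.521

H' = −Σ pᵢ ln pᵢ = −((-0.14555) + (-0.05307) + (-0.25319) + (-0.03070) + (-0.03070) + (-0.17922) + (-0.05307) + (-0.14555) + (-0.11944) + (-0.18928)) = 1.19977 (working shown to 5 dp, full precision carried).
With S = 10 species, ln S = 2.30259, so J = 1.19977/2.30259 = 0.52105, i.e. 0.521 to 3 decimal places.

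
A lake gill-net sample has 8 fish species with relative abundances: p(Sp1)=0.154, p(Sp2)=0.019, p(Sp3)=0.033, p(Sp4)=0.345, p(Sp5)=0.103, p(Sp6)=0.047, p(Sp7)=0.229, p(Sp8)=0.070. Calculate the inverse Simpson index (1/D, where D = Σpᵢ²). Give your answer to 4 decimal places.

D = 0.154² + 0.019² + 0.033² + 0.345² + 0.103² + 0.047² + 0.229² + 0.07² = 0.02371600 + 0.00036100 + 0.00108900 + 0.11902500 + 0.01060900 + 0.00220900 + 0.05244100 + 0.00490000 = 0.21435000 (working shown to 8 dp, full precision carried).
So 1/D = 4.665267, i.e. 4.6653 to 4 decimal places.

4.6653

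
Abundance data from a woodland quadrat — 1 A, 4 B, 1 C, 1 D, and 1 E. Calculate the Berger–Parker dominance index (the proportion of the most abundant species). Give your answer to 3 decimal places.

Total N = 1+4+1+1+1 = 8, so the proportions are 0.125, 0.5, 0.125, 0.125, 0.125 (working shown to 5 dp, full precision carried).
The largest proportion is 0.5, i.e. d = 0.500 to 3 decimal places.

0.500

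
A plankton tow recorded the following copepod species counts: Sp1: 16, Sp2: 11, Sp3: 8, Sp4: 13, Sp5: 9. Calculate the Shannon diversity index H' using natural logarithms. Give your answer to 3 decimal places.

1.578

Total N = 16+11+8+13+9 = 57, so the proportions are 0.2807, 0.19298, 0.14035, 0.22807, 0.15789 (working shown to 5 dp, full precision carried).
Each pᵢ ln pᵢ term: 0.2807×(-1.27046)=-0.35662, 0.19298×(-1.64516)=-0.31749, 0.14035×(-1.96361)=-0.27559, 0.22807×(-1.47810)=-0.33711, 0.15789×(-1.84583)=-0.29145.
Sum = -1.57826, so H' = 1.578.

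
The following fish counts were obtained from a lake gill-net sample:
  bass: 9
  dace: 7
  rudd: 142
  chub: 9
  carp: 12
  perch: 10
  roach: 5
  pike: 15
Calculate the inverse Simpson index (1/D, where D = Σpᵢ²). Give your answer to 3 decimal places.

2.093

Total N = 9+7+142+9+12+10+5+15 = 209, so the proportions are 0.043062, 0.033493, 0.679426, 0.043062, 0.057416, 0.047847, 0.023923, 0.07177 (working shown to 6 dp, full precision carried).
D = 0.043062² + 0.033493² + 0.679426² + 0.043062² + 0.057416² + 0.047847² + 0.023923² + 0.07177² = 0.001854 + 0.001122 + 0.461619 + 0.001854 + 0.003297 + 0.002289 + 0.000572 + 0.005151 = 0.477759.
So 1/D = 2.09310, i.e. 2.093 to 3 decimal places.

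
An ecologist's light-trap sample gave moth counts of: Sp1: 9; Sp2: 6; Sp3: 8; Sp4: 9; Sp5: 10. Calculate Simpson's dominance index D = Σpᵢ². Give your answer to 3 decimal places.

0.205

Total N = 9+6+8+9+10 = 42, so the proportions are 0.21429, 0.14286, 0.19048, 0.21429, 0.2381 (working shown to 5 dp, full precision carried).
D = 0.21429² + 0.14286² + 0.19048² + 0.21429² + 0.2381² = 0.04592 + 0.02041 + 0.03628 + 0.04592 + 0.05669 = 0.20522.
To 3 decimal places, D = 0.205.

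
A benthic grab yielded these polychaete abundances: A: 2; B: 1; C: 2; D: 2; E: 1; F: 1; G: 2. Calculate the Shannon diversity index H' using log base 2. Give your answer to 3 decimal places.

2.732

Total N = 2+1+2+2+1+1+2 = 11, so the proportions are 0.18182, 0.09091, 0.18182, 0.18182, 0.09091, 0.09091, 0.18182 (working shown to 5 dp, full precision carried).
Each pᵢ log₂ pᵢ term: 0.18182×(-2.45943)=-0.44717, 0.09091×(-3.45943)=-0.31449, 0.18182×(-2.45943)=-0.44717, 0.18182×(-2.45943)=-0.44717, 0.09091×(-3.45943)=-0.31449, 0.09091×(-3.45943)=-0.31449, 0.18182×(-2.45943)=-0.44717.
Sum = -2.73216, so H' = 2.732.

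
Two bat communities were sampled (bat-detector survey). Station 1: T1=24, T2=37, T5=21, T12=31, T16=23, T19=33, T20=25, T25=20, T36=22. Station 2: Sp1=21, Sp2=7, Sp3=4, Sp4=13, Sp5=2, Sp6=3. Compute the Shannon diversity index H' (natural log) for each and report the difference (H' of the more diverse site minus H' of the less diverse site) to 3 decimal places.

Station 1: N=236, proportions 0.10169, 0.15678, 0.08898, 0.13136, 0.09746, 0.13983, 0.10593, 0.08475, 0.09322, giving H' = 2.17503 (working shown to 5 dp, full precision carried).
Station 2: N=50, proportions 0.42, 0.14, 0.08, 0.26, 0.04, 0.06, giving H' = 1.48946.
Difference = |2.17503 − 1.48946| = 0.68557, i.e. 0.686 to 3 decimal places.

0.686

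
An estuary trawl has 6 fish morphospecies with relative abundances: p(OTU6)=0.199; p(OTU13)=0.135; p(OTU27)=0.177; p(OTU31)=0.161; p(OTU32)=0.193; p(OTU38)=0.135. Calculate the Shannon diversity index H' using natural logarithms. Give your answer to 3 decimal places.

1.780

Each pᵢ ln pᵢ term (working shown to 5 dp, full precision carried): 0.199×(-1.61445)=-0.32128, 0.135×(-2.00248)=-0.27033, 0.177×(-1.73161)=-0.30649, 0.161×(-1.82635)=-0.29404, 0.193×(-1.64507)=-0.31750, 0.135×(-2.00248)=-0.27033.
Sum = -1.77998, so H' = 1.780.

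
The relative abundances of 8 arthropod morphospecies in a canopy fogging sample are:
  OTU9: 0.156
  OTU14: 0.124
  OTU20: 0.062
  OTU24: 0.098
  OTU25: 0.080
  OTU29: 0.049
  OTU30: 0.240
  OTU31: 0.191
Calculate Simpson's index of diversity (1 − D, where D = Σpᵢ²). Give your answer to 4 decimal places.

D = 0.156² + 0.124² + 0.062² + 0.098² + 0.08² + 0.049² + 0.24² + 0.191² = 0.024336 + 0.015376 + 0.003844 + 0.009604 + 0.006400 + 0.002401 + 0.057600 + 0.036481 = 0.156042 (working shown to 6 dp, full precision carried).
So 1 − D = 0.843958, i.e. 0.8440 to 4 decimal places.

0.8440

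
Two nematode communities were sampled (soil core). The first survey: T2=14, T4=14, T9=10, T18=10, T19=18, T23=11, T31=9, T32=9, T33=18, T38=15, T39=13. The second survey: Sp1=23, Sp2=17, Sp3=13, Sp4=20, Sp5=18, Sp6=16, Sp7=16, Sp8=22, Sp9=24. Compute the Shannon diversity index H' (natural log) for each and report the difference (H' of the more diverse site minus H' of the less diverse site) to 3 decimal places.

0.188

The first survey: N=141, proportions 0.099291, 0.099291, 0.070922, 0.070922, 0.12766, 0.078014, 0.06383, 0.06383, 0.12766, 0.106383, 0.092199, giving H' = 2.367975 (working shown to 6 dp, full precision carried).
The second survey: N=169, proportions 0.136095, 0.100592, 0.076923, 0.118343, 0.106509, 0.094675, 0.094675, 0.130178, 0.142012, giving H' = 2.179806.
Difference = |2.367975 − 2.179806| = 0.188169, i.e. 0.188 to 3 decimal places.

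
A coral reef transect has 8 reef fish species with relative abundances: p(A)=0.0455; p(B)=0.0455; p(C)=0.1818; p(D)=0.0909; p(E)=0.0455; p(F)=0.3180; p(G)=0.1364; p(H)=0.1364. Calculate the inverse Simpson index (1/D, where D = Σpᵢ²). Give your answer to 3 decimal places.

D = 0.0455² + 0.0455² + 0.1818² + 0.0909² + 0.0455² + 0.318² + 0.1364² + 0.1364² = 0.0020703 + 0.0020703 + 0.0330512 + 0.0082628 + 0.0020703 + 0.1011240 + 0.0186050 + 0.0186050 = 0.1858587 (working shown to 7 dp, full precision carried).
So 1/D = 5.38043, i.e. 5.380 to 3 decimal places.

5.380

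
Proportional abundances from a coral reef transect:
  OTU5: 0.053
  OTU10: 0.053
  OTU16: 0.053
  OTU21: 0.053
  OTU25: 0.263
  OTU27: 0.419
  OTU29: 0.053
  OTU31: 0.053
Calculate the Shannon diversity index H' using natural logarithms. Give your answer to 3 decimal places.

Each pᵢ ln pᵢ term (working shown to 5 dp, full precision carried): 0.053×(-2.93746)=-0.15569, 0.053×(-2.93746)=-0.15569, 0.053×(-2.93746)=-0.15569, 0.053×(-2.93746)=-0.15569, 0.263×(-1.33560)=-0.35126, 0.419×(-0.86988)=-0.36448, 0.053×(-2.93746)=-0.15569, 0.053×(-2.93746)=-0.15569.
Sum = -1.64986, so H' = 1.650.

1.650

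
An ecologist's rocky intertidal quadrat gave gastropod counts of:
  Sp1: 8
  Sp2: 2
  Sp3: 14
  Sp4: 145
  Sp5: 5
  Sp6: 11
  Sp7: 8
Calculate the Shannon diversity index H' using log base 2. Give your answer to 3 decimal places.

Total N = 8+2+14+145+5+11+8 = 193, so the proportions are 0.04145, 0.01036, 0.07254, 0.7513, 0.02591, 0.05699, 0.04145 (working shown to 5 dp, full precision carried).
Each pᵢ log₂ pᵢ term: 0.04145×(-4.59246)=-0.19036, 0.01036×(-6.59246)=-0.06832, 0.07254×(-3.78510)=-0.27457, 0.7513×(-0.41255)=-0.30995, 0.02591×(-5.27053)=-0.13654, 0.05699×(-4.13303)=-0.23556, 0.04145×(-4.59246)=-0.19036.
Sum = -1.40565, so H' = 1.406.

1.406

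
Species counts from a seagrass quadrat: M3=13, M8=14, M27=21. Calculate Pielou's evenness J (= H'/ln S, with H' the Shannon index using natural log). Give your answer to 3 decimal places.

Total N = 13+14+21 = 48, so the proportions are 0.27083, 0.29167, 0.4375 (working shown to 5 dp, full precision carried).
H' = −Σ pᵢ ln pᵢ = −((-0.35378) + (-0.35938) + (-0.36167)) = 1.07482.
With S = 3 species, ln S = 1.09861, so J = 1.07482/1.09861 = 0.97835, i.e. 0.978 to 3 decimal places.

0.978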